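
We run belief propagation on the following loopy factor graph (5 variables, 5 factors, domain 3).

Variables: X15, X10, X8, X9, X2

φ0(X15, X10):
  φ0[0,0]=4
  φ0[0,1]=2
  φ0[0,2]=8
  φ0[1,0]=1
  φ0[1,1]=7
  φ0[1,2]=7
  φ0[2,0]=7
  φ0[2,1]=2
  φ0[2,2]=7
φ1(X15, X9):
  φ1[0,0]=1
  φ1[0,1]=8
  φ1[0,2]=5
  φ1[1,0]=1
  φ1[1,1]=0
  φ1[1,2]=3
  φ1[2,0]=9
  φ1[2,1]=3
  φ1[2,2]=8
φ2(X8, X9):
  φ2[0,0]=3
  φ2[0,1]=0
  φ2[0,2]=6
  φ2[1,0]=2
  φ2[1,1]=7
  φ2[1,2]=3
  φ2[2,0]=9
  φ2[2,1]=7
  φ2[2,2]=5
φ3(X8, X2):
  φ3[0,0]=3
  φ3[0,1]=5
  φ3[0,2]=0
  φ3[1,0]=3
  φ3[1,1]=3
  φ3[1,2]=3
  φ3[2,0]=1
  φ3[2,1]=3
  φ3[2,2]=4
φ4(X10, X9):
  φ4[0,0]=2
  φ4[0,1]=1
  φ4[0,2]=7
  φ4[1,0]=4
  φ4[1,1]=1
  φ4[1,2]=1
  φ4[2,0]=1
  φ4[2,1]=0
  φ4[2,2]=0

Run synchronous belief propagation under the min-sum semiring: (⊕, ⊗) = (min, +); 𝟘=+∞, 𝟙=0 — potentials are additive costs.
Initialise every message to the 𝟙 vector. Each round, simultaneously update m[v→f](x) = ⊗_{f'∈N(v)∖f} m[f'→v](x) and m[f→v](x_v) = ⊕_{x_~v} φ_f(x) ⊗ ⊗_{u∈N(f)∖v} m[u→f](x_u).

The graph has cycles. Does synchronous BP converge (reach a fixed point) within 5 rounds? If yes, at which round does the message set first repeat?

init: all messages = 𝟙 over 3 values
r1 m[φ0→X15] = [2, 1, 2]
r1 m[φ0→X10] = [1, 2, 7]
r1 m[φ1→X15] = [1, 0, 3]
r1 m[φ1→X9] = [1, 0, 3]
r1 m[φ2→X8] = [0, 2, 5]
r1 m[φ2→X9] = [2, 0, 3]
r1 m[φ3→X8] = [0, 3, 1]
r1 m[φ3→X2] = [1, 3, 0]
r1 m[φ4→X10] = [1, 1, 0]
r1 m[φ4→X9] = [1, 0, 0]
r1 m[X15→φ0] = [0, 0, 0]
r1 m[X15→φ1] = [0, 0, 0]
r1 m[X10→φ0] = [0, 0, 0]
r1 m[X10→φ4] = [0, 0, 0]
r1 m[X8→φ2] = [0, 0, 0]
r1 m[X8→φ3] = [0, 0, 0]
r1 m[X9→φ1] = [0, 0, 0]
r1 m[X9→φ2] = [0, 0, 0]
r1 m[X9→φ4] = [0, 0, 0]
r1 m[X2→φ3] = [0, 0, 0]
r2 m[φ0→X15] = [2, 1, 2]
r2 m[φ0→X10] = [1, 2, 7]
r2 m[φ1→X15] = [1, 0, 3]
r2 m[φ1→X9] = [1, 0, 3]
r2 m[φ2→X8] = [0, 2, 5]
r2 m[φ2→X9] = [2, 0, 3]
r2 m[φ3→X8] = [0, 3, 1]
r2 m[φ3→X2] = [1, 3, 0]
r2 m[φ4→X10] = [1, 1, 0]
r2 m[φ4→X9] = [1, 0, 0]
r2 m[X15→φ0] = [1, 0, 3]
r2 m[X15→φ1] = [2, 1, 2]
r2 m[X10→φ0] = [1, 1, 0]
r2 m[X10→φ4] = [1, 2, 7]
r2 m[X8→φ2] = [0, 3, 1]
r2 m[X8→φ3] = [0, 2, 5]
r2 m[X9→φ1] = [3, 0, 3]
r2 m[X9→φ2] = [2, 0, 3]
r2 m[X9→φ4] = [3, 0, 6]
r2 m[X2→φ3] = [0, 0, 0]
r3 m[φ0→X15] = [3, 2, 3]
r3 m[φ0→X10] = [1, 3, 7]
r3 m[φ1→X15] = [4, 0, 3]
r3 m[φ1→X9] = [2, 1, 4]
r3 m[φ2→X8] = [0, 4, 7]
r3 m[φ2→X9] = [3, 0, 6]
r3 m[φ3→X8] = [0, 3, 1]
r3 m[φ3→X2] = [3, 5, 0]
r3 m[φ4→X10] = [1, 1, 0]
r3 m[φ4→X9] = [3, 2, 3]
r3 m[X15→φ0] = [1, 0, 3]
r3 m[X15→φ1] = [2, 1, 2]
r3 m[X10→φ0] = [1, 1, 0]
r3 m[X10→φ4] = [1, 2, 7]
r3 m[X8→φ2] = [0, 3, 1]
r3 m[X8→φ3] = [0, 2, 5]
r3 m[X9→φ1] = [3, 0, 3]
r3 m[X9→φ2] = [2, 0, 3]
r3 m[X9→φ4] = [3, 0, 6]
r3 m[X2→φ3] = [0, 0, 0]
r4 m[φ0→X15] = [3, 2, 3]
r4 m[φ0→X10] = [1, 3, 7]
r4 m[φ1→X15] = [4, 0, 3]
r4 m[φ1→X9] = [2, 1, 4]
r4 m[φ2→X8] = [0, 4, 7]
r4 m[φ2→X9] = [3, 0, 6]
r4 m[φ3→X8] = [0, 3, 1]
r4 m[φ3→X2] = [3, 5, 0]
r4 m[φ4→X10] = [1, 1, 0]
r4 m[φ4→X9] = [3, 2, 3]
r4 m[X15→φ0] = [4, 0, 3]
r4 m[X15→φ1] = [3, 2, 3]
r4 m[X10→φ0] = [1, 1, 0]
r4 m[X10→φ4] = [1, 3, 7]
r4 m[X8→φ2] = [0, 3, 1]
r4 m[X8→φ3] = [0, 4, 7]
r4 m[X9→φ1] = [6, 2, 9]
r4 m[X9→φ2] = [5, 3, 7]
r4 m[X9→φ4] = [5, 1, 10]
r4 m[X2→φ3] = [0, 0, 0]
r5 m[φ0→X15] = [3, 2, 3]
r5 m[φ0→X10] = [1, 5, 7]
r5 m[φ1→X15] = [7, 2, 5]
r5 m[φ1→X9] = [3, 2, 5]
r5 m[φ2→X8] = [3, 7, 10]
r5 m[φ2→X9] = [3, 0, 6]
r5 m[φ3→X8] = [0, 3, 1]
r5 m[φ3→X2] = [3, 5, 0]
r5 m[φ4→X10] = [2, 2, 1]
r5 m[φ4→X9] = [3, 2, 4]
r5 m[X15→φ0] = [4, 0, 3]
r5 m[X15→φ1] = [3, 2, 3]
r5 m[X10→φ0] = [1, 1, 0]
r5 m[X10→φ4] = [1, 3, 7]
r5 m[X8→φ2] = [0, 3, 1]
r5 m[X8→φ3] = [0, 4, 7]
r5 m[X9→φ1] = [6, 2, 9]
r5 m[X9→φ2] = [5, 3, 7]
r5 m[X9→φ4] = [5, 1, 10]
r5 m[X2→φ3] = [0, 0, 0]
no fixed point within 5 rounds

NOT CONVERGED within 5 rounds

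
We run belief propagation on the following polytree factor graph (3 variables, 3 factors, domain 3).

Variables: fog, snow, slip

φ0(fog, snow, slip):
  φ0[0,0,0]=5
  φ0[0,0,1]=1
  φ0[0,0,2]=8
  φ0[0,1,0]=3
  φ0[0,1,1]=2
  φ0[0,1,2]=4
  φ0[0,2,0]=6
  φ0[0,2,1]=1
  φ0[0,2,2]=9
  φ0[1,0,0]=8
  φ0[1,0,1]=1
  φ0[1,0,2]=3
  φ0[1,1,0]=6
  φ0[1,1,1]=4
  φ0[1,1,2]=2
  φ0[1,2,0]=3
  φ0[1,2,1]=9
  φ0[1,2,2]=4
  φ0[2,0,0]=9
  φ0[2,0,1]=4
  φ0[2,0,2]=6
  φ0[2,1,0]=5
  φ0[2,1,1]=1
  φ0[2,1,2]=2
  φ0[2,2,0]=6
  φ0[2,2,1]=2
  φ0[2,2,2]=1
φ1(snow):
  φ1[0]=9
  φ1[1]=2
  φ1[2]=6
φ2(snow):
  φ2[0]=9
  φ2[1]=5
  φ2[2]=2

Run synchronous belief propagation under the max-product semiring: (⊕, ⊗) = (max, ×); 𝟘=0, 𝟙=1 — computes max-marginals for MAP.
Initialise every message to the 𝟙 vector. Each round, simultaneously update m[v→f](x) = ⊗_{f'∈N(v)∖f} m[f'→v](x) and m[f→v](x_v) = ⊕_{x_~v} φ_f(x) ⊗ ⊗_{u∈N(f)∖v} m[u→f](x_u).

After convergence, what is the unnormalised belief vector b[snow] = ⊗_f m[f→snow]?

init: all messages = 𝟙 over 3 values
r1 m[φ0→fog] = [9, 9, 9]
r1 m[φ0→snow] = [9, 6, 9]
r1 m[φ0→slip] = [9, 9, 9]
r1 m[φ1→snow] = [9, 2, 6]
r1 m[φ2→snow] = [9, 5, 2]
r1 m[fog→φ0] = [1, 1, 1]
r1 m[snow→φ0] = [1, 1, 1]
r1 m[snow→φ1] = [1, 1, 1]
r1 m[snow→φ2] = [1, 1, 1]
r1 m[slip→φ0] = [1, 1, 1]
r2 m[φ0→fog] = [9, 9, 9]
r2 m[φ0→snow] = [9, 6, 9]
r2 m[φ0→slip] = [9, 9, 9]
r2 m[φ1→snow] = [9, 2, 6]
r2 m[φ2→snow] = [9, 5, 2]
r2 m[fog→φ0] = [1, 1, 1]
r2 m[snow→φ0] = [81, 10, 12]
r2 m[snow→φ1] = [81, 30, 18]
r2 m[snow→φ2] = [81, 12, 54]
r2 m[slip→φ0] = [1, 1, 1]
r3 m[φ0→fog] = [648, 648, 729]
r3 m[φ0→snow] = [9, 6, 9]
r3 m[φ0→slip] = [729, 324, 648]
r3 m[φ1→snow] = [9, 2, 6]
r3 m[φ2→snow] = [9, 5, 2]
r3 m[fog→φ0] = [1, 1, 1]
r3 m[snow→φ0] = [81, 10, 12]
r3 m[snow→φ1] = [81, 30, 18]
r3 m[snow→φ2] = [81, 12, 54]
r3 m[slip→φ0] = [1, 1, 1]
r4 m[φ0→fog] = [648, 648, 729]
r4 m[φ0→snow] = [9, 6, 9]
r4 m[φ0→slip] = [729, 324, 648]
r4 m[φ1→snow] = [9, 2, 6]
r4 m[φ2→snow] = [9, 5, 2]
r4 m[fog→φ0] = [1, 1, 1]
r4 m[snow→φ0] = [81, 10, 12]
r4 m[snow→φ1] = [81, 30, 18]
r4 m[snow→φ2] = [81, 12, 54]
r4 m[slip→φ0] = [1, 1, 1]
fixed point reached at round 4
b[snow] = ⊗ incoming = [729, 60, 108]

b[snow] = [729, 60, 108]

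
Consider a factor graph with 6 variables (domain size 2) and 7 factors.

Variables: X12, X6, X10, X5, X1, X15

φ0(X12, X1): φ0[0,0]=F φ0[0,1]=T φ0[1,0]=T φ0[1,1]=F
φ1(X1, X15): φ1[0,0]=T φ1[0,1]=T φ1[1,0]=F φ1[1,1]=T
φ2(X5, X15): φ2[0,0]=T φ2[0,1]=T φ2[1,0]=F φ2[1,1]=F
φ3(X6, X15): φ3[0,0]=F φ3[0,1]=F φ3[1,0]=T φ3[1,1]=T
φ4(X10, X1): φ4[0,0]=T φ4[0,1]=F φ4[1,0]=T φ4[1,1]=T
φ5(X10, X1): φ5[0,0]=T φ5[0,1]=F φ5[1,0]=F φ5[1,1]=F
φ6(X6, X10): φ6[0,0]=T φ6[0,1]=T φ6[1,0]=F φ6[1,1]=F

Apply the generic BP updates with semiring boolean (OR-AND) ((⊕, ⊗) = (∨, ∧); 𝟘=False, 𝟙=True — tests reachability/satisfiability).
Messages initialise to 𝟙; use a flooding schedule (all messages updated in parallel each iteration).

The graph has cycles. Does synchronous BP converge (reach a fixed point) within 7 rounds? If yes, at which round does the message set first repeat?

init: all messages = 𝟙 over 2 values
r1 m[φ0→X12] = [T, T]
r1 m[φ0→X1] = [T, T]
r1 m[φ1→X1] = [T, T]
r1 m[φ1→X15] = [T, T]
r1 m[φ2→X5] = [T, F]
r1 m[φ2→X15] = [T, T]
r1 m[φ3→X6] = [F, T]
r1 m[φ3→X15] = [T, T]
r1 m[φ4→X10] = [T, T]
r1 m[φ4→X1] = [T, T]
r1 m[φ5→X10] = [T, F]
r1 m[φ5→X1] = [T, F]
r1 m[φ6→X6] = [T, F]
r1 m[φ6→X10] = [T, T]
r1 m[X12→φ0] = [T, T]
r1 m[X6→φ3] = [T, T]
r1 m[X6→φ6] = [T, T]
r1 m[X10→φ4] = [T, T]
r1 m[X10→φ5] = [T, T]
r1 m[X10→φ6] = [T, T]
r1 m[X5→φ2] = [T, T]
r1 m[X1→φ0] = [T, T]
r1 m[X1→φ1] = [T, T]
r1 m[X1→φ4] = [T, T]
r1 m[X1→φ5] = [T, T]
r1 m[X15→φ1] = [T, T]
r1 m[X15→φ2] = [T, T]
r1 m[X15→φ3] = [T, T]
r2 m[φ0→X12] = [T, T]
r2 m[φ0→X1] = [T, T]
r2 m[φ1→X1] = [T, T]
r2 m[φ1→X15] = [T, T]
r2 m[φ2→X5] = [T, F]
r2 m[φ2→X15] = [T, T]
r2 m[φ3→X6] = [F, T]
r2 m[φ3→X15] = [T, T]
r2 m[φ4→X10] = [T, T]
r2 m[φ4→X1] = [T, T]
r2 m[φ5→X10] = [T, F]
r2 m[φ5→X1] = [T, F]
r2 m[φ6→X6] = [T, F]
r2 m[φ6→X10] = [T, T]
r2 m[X12→φ0] = [T, T]
r2 m[X6→φ3] = [T, F]
r2 m[X6→φ6] = [F, T]
r2 m[X10→φ4] = [T, F]
r2 m[X10→φ5] = [T, T]
r2 m[X10→φ6] = [T, F]
r2 m[X5→φ2] = [T, T]
r2 m[X1→φ0] = [T, F]
r2 m[X1→φ1] = [T, F]
r2 m[X1→φ4] = [T, F]
r2 m[X1→φ5] = [T, T]
r2 m[X15→φ1] = [T, T]
r2 m[X15→φ2] = [T, T]
r2 m[X15→φ3] = [T, T]
r3 m[φ0→X12] = [F, T]
r3 m[φ0→X1] = [T, T]
r3 m[φ1→X1] = [T, T]
r3 m[φ1→X15] = [T, T]
r3 m[φ2→X5] = [T, F]
r3 m[φ2→X15] = [T, T]
r3 m[φ3→X6] = [F, T]
r3 m[φ3→X15] = [F, F]
r3 m[φ4→X10] = [T, T]
r3 m[φ4→X1] = [T, F]
r3 m[φ5→X10] = [T, F]
r3 m[φ5→X1] = [T, F]
r3 m[φ6→X6] = [T, F]
r3 m[φ6→X10] = [F, F]
r3 m[X12→φ0] = [T, T]
r3 m[X6→φ3] = [T, F]
r3 m[X6→φ6] = [F, T]
r3 m[X10→φ4] = [T, F]
r3 m[X10→φ5] = [T, T]
r3 m[X10→φ6] = [T, F]
r3 m[X5→φ2] = [T, T]
r3 m[X1→φ0] = [T, F]
r3 m[X1→φ1] = [T, F]
r3 m[X1→φ4] = [T, F]
r3 m[X1→φ5] = [T, T]
r3 m[X15→φ1] = [T, T]
r3 m[X15→φ2] = [T, T]
r3 m[X15→φ3] = [T, T]
r4 m[φ0→X12] = [F, T]
r4 m[φ0→X1] = [T, T]
r4 m[φ1→X1] = [T, T]
r4 m[φ1→X15] = [T, T]
r4 m[φ2→X5] = [T, F]
r4 m[φ2→X15] = [T, T]
r4 m[φ3→X6] = [F, T]
r4 m[φ3→X15] = [F, F]
r4 m[φ4→X10] = [T, T]
r4 m[φ4→X1] = [T, F]
r4 m[φ5→X10] = [T, F]
r4 m[φ5→X1] = [T, F]
r4 m[φ6→X6] = [T, F]
r4 m[φ6→X10] = [F, F]
r4 m[X12→φ0] = [T, T]
r4 m[X6→φ3] = [T, F]
r4 m[X6→φ6] = [F, T]
r4 m[X10→φ4] = [F, F]
r4 m[X10→φ5] = [F, F]
r4 m[X10→φ6] = [T, F]
r4 m[X5→φ2] = [T, T]
r4 m[X1→φ0] = [T, F]
r4 m[X1→φ1] = [T, F]
r4 m[X1→φ4] = [T, F]
r4 m[X1→φ5] = [T, F]
r4 m[X15→φ1] = [F, F]
r4 m[X15→φ2] = [F, F]
r4 m[X15→φ3] = [T, T]
r5 m[φ0→X12] = [F, T]
r5 m[φ0→X1] = [T, T]
r5 m[φ1→X1] = [F, F]
r5 m[φ1→X15] = [T, T]
r5 m[φ2→X5] = [F, F]
r5 m[φ2→X15] = [T, T]
r5 m[φ3→X6] = [F, T]
r5 m[φ3→X15] = [F, F]
r5 m[φ4→X10] = [T, T]
r5 m[φ4→X1] = [F, F]
r5 m[φ5→X10] = [T, F]
r5 m[φ5→X1] = [F, F]
r5 m[φ6→X6] = [T, F]
r5 m[φ6→X10] = [F, F]
r5 m[X12→φ0] = [T, T]
r5 m[X6→φ3] = [T, F]
r5 m[X6→φ6] = [F, T]
r5 m[X10→φ4] = [F, F]
r5 m[X10→φ5] = [F, F]
r5 m[X10→φ6] = [T, F]
r5 m[X5→φ2] = [T, T]
r5 m[X1→φ0] = [T, F]
r5 m[X1→φ1] = [T, F]
r5 m[X1→φ4] = [T, F]
r5 m[X1→φ5] = [T, F]
r5 m[X15→φ1] = [F, F]
r5 m[X15→φ2] = [F, F]
r5 m[X15→φ3] = [T, T]
r6 m[φ0→X12] = [F, T]
r6 m[φ0→X1] = [T, T]
r6 m[φ1→X1] = [F, F]
r6 m[φ1→X15] = [T, T]
r6 m[φ2→X5] = [F, F]
r6 m[φ2→X15] = [T, T]
r6 m[φ3→X6] = [F, T]
r6 m[φ3→X15] = [F, F]
r6 m[φ4→X10] = [T, T]
r6 m[φ4→X1] = [F, F]
r6 m[φ5→X10] = [T, F]
r6 m[φ5→X1] = [F, F]
r6 m[φ6→X6] = [T, F]
r6 m[φ6→X10] = [F, F]
r6 m[X12→φ0] = [T, T]
r6 m[X6→φ3] = [T, F]
r6 m[X6→φ6] = [F, T]
r6 m[X10→φ4] = [F, F]
r6 m[X10→φ5] = [F, F]
r6 m[X10→φ6] = [T, F]
r6 m[X5→φ2] = [T, T]
r6 m[X1→φ0] = [F, F]
r6 m[X1→φ1] = [F, F]
r6 m[X1→φ4] = [F, F]
r6 m[X1→φ5] = [F, F]
r6 m[X15→φ1] = [F, F]
r6 m[X15→φ2] = [F, F]
r6 m[X15→φ3] = [T, T]
r7 m[φ0→X12] = [F, F]
r7 m[φ0→X1] = [T, T]
r7 m[φ1→X1] = [F, F]
r7 m[φ1→X15] = [F, F]
r7 m[φ2→X5] = [F, F]
r7 m[φ2→X15] = [T, T]
r7 m[φ3→X6] = [F, T]
r7 m[φ3→X15] = [F, F]
r7 m[φ4→X10] = [F, F]
r7 m[φ4→X1] = [F, F]
r7 m[φ5→X10] = [F, F]
r7 m[φ5→X1] = [F, F]
r7 m[φ6→X6] = [T, F]
r7 m[φ6→X10] = [F, F]
r7 m[X12→φ0] = [T, T]
r7 m[X6→φ3] = [T, F]
r7 m[X6→φ6] = [F, T]
r7 m[X10→φ4] = [F, F]
r7 m[X10→φ5] = [F, F]
r7 m[X10→φ6] = [T, F]
r7 m[X5→φ2] = [T, T]
r7 m[X1→φ0] = [F, F]
r7 m[X1→φ1] = [F, F]
r7 m[X1→φ4] = [F, F]
r7 m[X1→φ5] = [F, F]
r7 m[X15→φ1] = [F, F]
r7 m[X15→φ2] = [F, F]
r7 m[X15→φ3] = [T, T]
no fixed point within 7 rounds

NOT CONVERGED within 7 rounds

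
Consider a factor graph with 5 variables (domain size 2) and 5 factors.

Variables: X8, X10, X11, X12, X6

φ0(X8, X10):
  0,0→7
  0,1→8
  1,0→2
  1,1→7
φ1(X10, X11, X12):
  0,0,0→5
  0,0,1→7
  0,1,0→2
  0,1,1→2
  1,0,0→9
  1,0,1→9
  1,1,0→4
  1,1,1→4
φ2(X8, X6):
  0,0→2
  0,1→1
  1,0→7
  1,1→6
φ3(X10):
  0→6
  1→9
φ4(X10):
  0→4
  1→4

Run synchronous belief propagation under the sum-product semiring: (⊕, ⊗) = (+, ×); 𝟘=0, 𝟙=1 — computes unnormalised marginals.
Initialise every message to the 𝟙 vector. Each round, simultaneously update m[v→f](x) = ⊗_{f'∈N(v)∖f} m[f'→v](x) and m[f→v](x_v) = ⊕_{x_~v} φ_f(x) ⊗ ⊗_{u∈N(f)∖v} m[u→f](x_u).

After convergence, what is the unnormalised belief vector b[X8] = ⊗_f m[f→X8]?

b[X8] = [30528, 95160]

init: all messages = 𝟙 over 2 values
r1 m[φ0→X8] = [15, 9]
r1 m[φ0→X10] = [9, 15]
r1 m[φ1→X10] = [16, 26]
r1 m[φ1→X11] = [30, 12]
r1 m[φ1→X12] = [20, 22]
r1 m[φ2→X8] = [3, 13]
r1 m[φ2→X6] = [9, 7]
r1 m[φ3→X10] = [6, 9]
r1 m[φ4→X10] = [4, 4]
r1 m[X8→φ0] = [1, 1]
r1 m[X8→φ2] = [1, 1]
r1 m[X10→φ0] = [1, 1]
r1 m[X10→φ1] = [1, 1]
r1 m[X10→φ3] = [1, 1]
r1 m[X10→φ4] = [1, 1]
r1 m[X11→φ1] = [1, 1]
r1 m[X12→φ1] = [1, 1]
r1 m[X6→φ2] = [1, 1]
r2 m[φ0→X8] = [15, 9]
r2 m[φ0→X10] = [9, 15]
r2 m[φ1→X10] = [16, 26]
r2 m[φ1→X11] = [30, 12]
r2 m[φ1→X12] = [20, 22]
r2 m[φ2→X8] = [3, 13]
r2 m[φ2→X6] = [9, 7]
r2 m[φ3→X10] = [6, 9]
r2 m[φ4→X10] = [4, 4]
r2 m[X8→φ0] = [3, 13]
r2 m[X8→φ2] = [15, 9]
r2 m[X10→φ0] = [384, 936]
r2 m[X10→φ1] = [216, 540]
r2 m[X10→φ3] = [576, 1560]
r2 m[X10→φ4] = [864, 3510]
r2 m[X11→φ1] = [1, 1]
r2 m[X12→φ1] = [1, 1]
r2 m[X6→φ2] = [1, 1]
r3 m[φ0→X8] = [10176, 7320]
r3 m[φ0→X10] = [47, 115]
r3 m[φ1→X10] = [16, 26]
r3 m[φ1→X11] = [12312, 5184]
r3 m[φ1→X12] = [8532, 8964]
r3 m[φ2→X8] = [3, 13]
r3 m[φ2→X6] = [93, 69]
r3 m[φ3→X10] = [6, 9]
r3 m[φ4→X10] = [4, 4]
r3 m[X8→φ0] = [3, 13]
r3 m[X8→φ2] = [15, 9]
r3 m[X10→φ0] = [384, 936]
r3 m[X10→φ1] = [216, 540]
r3 m[X10→φ3] = [576, 1560]
r3 m[X10→φ4] = [864, 3510]
r3 m[X11→φ1] = [1, 1]
r3 m[X12→φ1] = [1, 1]
r3 m[X6→φ2] = [1, 1]
r4 m[φ0→X8] = [10176, 7320]
r4 m[φ0→X10] = [47, 115]
r4 m[φ1→X10] = [16, 26]
r4 m[φ1→X11] = [12312, 5184]
r4 m[φ1→X12] = [8532, 8964]
r4 m[φ2→X8] = [3, 13]
r4 m[φ2→X6] = [93, 69]
r4 m[φ3→X10] = [6, 9]
r4 m[φ4→X10] = [4, 4]
r4 m[X8→φ0] = [3, 13]
r4 m[X8→φ2] = [10176, 7320]
r4 m[X10→φ0] = [384, 936]
r4 m[X10→φ1] = [1128, 4140]
r4 m[X10→φ3] = [3008, 11960]
r4 m[X10→φ4] = [4512, 26910]
r4 m[X11→φ1] = [1, 1]
r4 m[X12→φ1] = [1, 1]
r4 m[X6→φ2] = [1, 1]
r5 m[φ0→X8] = [10176, 7320]
r5 m[φ0→X10] = [47, 115]
r5 m[φ1→X10] = [16, 26]
r5 m[φ1→X11] = [88056, 37632]
r5 m[φ1→X12] = [61716, 63972]
r5 m[φ2→X8] = [3, 13]
r5 m[φ2→X6] = [71592, 54096]
r5 m[φ3→X10] = [6, 9]
r5 m[φ4→X10] = [4, 4]
r5 m[X8→φ0] = [3, 13]
r5 m[X8→φ2] = [10176, 7320]
r5 m[X10→φ0] = [384, 936]
r5 m[X10→φ1] = [1128, 4140]
r5 m[X10→φ3] = [3008, 11960]
r5 m[X10→φ4] = [4512, 26910]
r5 m[X11→φ1] = [1, 1]
r5 m[X12→φ1] = [1, 1]
r5 m[X6→φ2] = [1, 1]
r6 m[φ0→X8] = [10176, 7320]
r6 m[φ0→X10] = [47, 115]
r6 m[φ1→X10] = [16, 26]
r6 m[φ1→X11] = [88056, 37632]
r6 m[φ1→X12] = [61716, 63972]
r6 m[φ2→X8] = [3, 13]
r6 m[φ2→X6] = [71592, 54096]
r6 m[φ3→X10] = [6, 9]
r6 m[φ4→X10] = [4, 4]
r6 m[X8→φ0] = [3, 13]
r6 m[X8→φ2] = [10176, 7320]
r6 m[X10→φ0] = [384, 936]
r6 m[X10→φ1] = [1128, 4140]
r6 m[X10→φ3] = [3008, 11960]
r6 m[X10→φ4] = [4512, 26910]
r6 m[X11→φ1] = [1, 1]
r6 m[X12→φ1] = [1, 1]
r6 m[X6→φ2] = [1, 1]
fixed point reached at round 6
b[X8] = ⊗ incoming = [30528, 95160]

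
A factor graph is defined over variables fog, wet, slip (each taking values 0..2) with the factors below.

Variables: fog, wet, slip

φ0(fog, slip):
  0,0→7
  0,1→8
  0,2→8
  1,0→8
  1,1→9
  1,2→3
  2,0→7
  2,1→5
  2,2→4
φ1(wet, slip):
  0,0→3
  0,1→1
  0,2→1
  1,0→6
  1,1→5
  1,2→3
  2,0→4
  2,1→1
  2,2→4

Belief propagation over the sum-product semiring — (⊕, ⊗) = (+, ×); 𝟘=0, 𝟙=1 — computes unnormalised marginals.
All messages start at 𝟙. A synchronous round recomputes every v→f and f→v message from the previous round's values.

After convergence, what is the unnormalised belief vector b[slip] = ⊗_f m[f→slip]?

init: all messages = 𝟙 over 3 values
r1 m[φ0→fog] = [23, 20, 16]
r1 m[φ0→slip] = [22, 22, 15]
r1 m[φ1→wet] = [5, 14, 9]
r1 m[φ1→slip] = [13, 7, 8]
r1 m[fog→φ0] = [1, 1, 1]
r1 m[wet→φ1] = [1, 1, 1]
r1 m[slip→φ0] = [1, 1, 1]
r1 m[slip→φ1] = [1, 1, 1]
r2 m[φ0→fog] = [23, 20, 16]
r2 m[φ0→slip] = [22, 22, 15]
r2 m[φ1→wet] = [5, 14, 9]
r2 m[φ1→slip] = [13, 7, 8]
r2 m[fog→φ0] = [1, 1, 1]
r2 m[wet→φ1] = [1, 1, 1]
r2 m[slip→φ0] = [13, 7, 8]
r2 m[slip→φ1] = [22, 22, 15]
r3 m[φ0→fog] = [211, 191, 158]
r3 m[φ0→slip] = [22, 22, 15]
r3 m[φ1→wet] = [103, 287, 170]
r3 m[φ1→slip] = [13, 7, 8]
r3 m[fog→φ0] = [1, 1, 1]
r3 m[wet→φ1] = [1, 1, 1]
r3 m[slip→φ0] = [13, 7, 8]
r3 m[slip→φ1] = [22, 22, 15]
r4 m[φ0→fog] = [211, 191, 158]
r4 m[φ0→slip] = [22, 22, 15]
r4 m[φ1→wet] = [103, 287, 170]
r4 m[φ1→slip] = [13, 7, 8]
r4 m[fog→φ0] = [1, 1, 1]
r4 m[wet→φ1] = [1, 1, 1]
r4 m[slip→φ0] = [13, 7, 8]
r4 m[slip→φ1] = [22, 22, 15]
fixed point reached at round 4
b[slip] = ⊗ incoming = [286, 154, 120]

b[slip] = [286, 154, 120]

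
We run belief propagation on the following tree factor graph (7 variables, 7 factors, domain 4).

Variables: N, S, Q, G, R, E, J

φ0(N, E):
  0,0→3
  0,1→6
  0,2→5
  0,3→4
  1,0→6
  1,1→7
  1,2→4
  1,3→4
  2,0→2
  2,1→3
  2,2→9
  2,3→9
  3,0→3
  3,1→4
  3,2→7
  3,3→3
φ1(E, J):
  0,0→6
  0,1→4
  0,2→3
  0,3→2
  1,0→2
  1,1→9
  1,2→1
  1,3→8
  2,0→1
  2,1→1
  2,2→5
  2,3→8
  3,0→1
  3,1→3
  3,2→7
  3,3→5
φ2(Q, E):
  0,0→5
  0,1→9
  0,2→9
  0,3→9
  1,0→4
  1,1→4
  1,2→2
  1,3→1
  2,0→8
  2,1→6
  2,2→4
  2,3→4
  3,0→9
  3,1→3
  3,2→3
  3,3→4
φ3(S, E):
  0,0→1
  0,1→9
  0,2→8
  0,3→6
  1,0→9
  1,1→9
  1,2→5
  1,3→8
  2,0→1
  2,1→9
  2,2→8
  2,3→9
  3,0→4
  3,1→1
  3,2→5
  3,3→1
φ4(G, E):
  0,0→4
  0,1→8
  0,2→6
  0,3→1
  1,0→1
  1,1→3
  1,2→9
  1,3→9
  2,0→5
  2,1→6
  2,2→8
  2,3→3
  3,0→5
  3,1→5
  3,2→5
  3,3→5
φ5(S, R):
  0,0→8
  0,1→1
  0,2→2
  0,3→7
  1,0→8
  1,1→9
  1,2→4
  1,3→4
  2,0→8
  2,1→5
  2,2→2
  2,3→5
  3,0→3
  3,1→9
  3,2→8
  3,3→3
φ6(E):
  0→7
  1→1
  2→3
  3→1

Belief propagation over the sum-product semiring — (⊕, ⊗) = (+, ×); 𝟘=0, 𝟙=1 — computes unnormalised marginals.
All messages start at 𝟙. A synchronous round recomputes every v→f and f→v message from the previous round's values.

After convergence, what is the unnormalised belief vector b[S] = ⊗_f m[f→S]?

init: all messages = 𝟙 over 4 values
r1 m[φ0→N] = [18, 21, 23, 17]
r1 m[φ0→E] = [14, 20, 25, 20]
r1 m[φ1→E] = [15, 20, 15, 16]
r1 m[φ1→J] = [10, 17, 16, 23]
r1 m[φ2→Q] = [32, 11, 22, 19]
r1 m[φ2→E] = [26, 22, 18, 18]
r1 m[φ3→S] = [24, 31, 27, 11]
r1 m[φ3→E] = [15, 28, 26, 24]
r1 m[φ4→G] = [19, 22, 22, 20]
r1 m[φ4→E] = [15, 22, 28, 18]
r1 m[φ5→S] = [18, 25, 20, 23]
r1 m[φ5→R] = [27, 24, 16, 19]
r1 m[φ6→E] = [7, 1, 3, 1]
r1 m[N→φ0] = [1, 1, 1, 1]
r1 m[S→φ3] = [1, 1, 1, 1]
r1 m[S→φ5] = [1, 1, 1, 1]
r1 m[Q→φ2] = [1, 1, 1, 1]
r1 m[G→φ4] = [1, 1, 1, 1]
r1 m[R→φ5] = [1, 1, 1, 1]
r1 m[E→φ0] = [1, 1, 1, 1]
r1 m[E→φ1] = [1, 1, 1, 1]
r1 m[E→φ2] = [1, 1, 1, 1]
r1 m[E→φ3] = [1, 1, 1, 1]
r1 m[E→φ4] = [1, 1, 1, 1]
r1 m[E→φ6] = [1, 1, 1, 1]
r1 m[J→φ1] = [1, 1, 1, 1]
r2 m[φ0→N] = [18, 21, 23, 17]
r2 m[φ0→E] = [14, 20, 25, 20]
r2 m[φ1→E] = [15, 20, 15, 16]
r2 m[φ1→J] = [10, 17, 16, 23]
r2 m[φ2→Q] = [32, 11, 22, 19]
r2 m[φ2→E] = [26, 22, 18, 18]
r2 m[φ3→S] = [24, 31, 27, 11]
r2 m[φ3→E] = [15, 28, 26, 24]
r2 m[φ4→G] = [19, 22, 22, 20]
r2 m[φ4→E] = [15, 22, 28, 18]
r2 m[φ5→S] = [18, 25, 20, 23]
r2 m[φ5→R] = [27, 24, 16, 19]
r2 m[φ6→E] = [7, 1, 3, 1]
r2 m[N→φ0] = [1, 1, 1, 1]
r2 m[S→φ3] = [18, 25, 20, 23]
r2 m[S→φ5] = [24, 31, 27, 11]
r2 m[Q→φ2] = [1, 1, 1, 1]
r2 m[G→φ4] = [1, 1, 1, 1]
r2 m[R→φ5] = [1, 1, 1, 1]
r2 m[E→φ0] = [614250, 271040, 589680, 124416]
r2 m[E→φ1] = [573300, 271040, 982800, 155520]
r2 m[E→φ2] = [330750, 246400, 819000, 138240]
r2 m[E→φ3] = [573300, 193600, 567000, 103680]
r2 m[E→φ4] = [573300, 246400, 526500, 138240]
r2 m[E→φ6] = [1228500, 5420800, 4914000, 2488320]
r2 m[J→φ1] = [1, 1, 1, 1]
r3 m[φ0→N] = [6915054, 8439164, 8468484, 7427918]
r3 m[φ0→E] = [14, 20, 25, 20]
r3 m[φ1→E] = [15, 20, 15, 16]
r3 m[φ1→J] = [5120200, 6181920, 7993580, 11954920]
r3 m[φ2→Q] = [12486510, 4084840, 7953360, 6725910]
r3 m[φ2→E] = [26, 22, 18, 18]
r3 m[φ3→S] = [7473780, 10566540, 7784820, 5425480]
r3 m[φ3→E] = [355, 590, 544, 511]
r3 m[φ4→G] = [7561640, 7295160, 8971620, 7422200]
r3 m[φ4→E] = [15, 22, 28, 18]
r3 m[φ5→S] = [18, 25, 20, 23]
r3 m[φ5→R] = [689, 537, 314, 460]
r3 m[φ6→E] = [7, 1, 3, 1]
r3 m[N→φ0] = [1, 1, 1, 1]
r3 m[S→φ3] = [18, 25, 20, 23]
r3 m[S→φ5] = [24, 31, 27, 11]
r3 m[Q→φ2] = [1, 1, 1, 1]
r3 m[G→φ4] = [1, 1, 1, 1]
r3 m[R→φ5] = [1, 1, 1, 1]
r3 m[E→φ0] = [614250, 271040, 589680, 124416]
r3 m[E→φ1] = [573300, 271040, 982800, 155520]
r3 m[E→φ2] = [330750, 246400, 819000, 138240]
r3 m[E→φ3] = [573300, 193600, 567000, 103680]
r3 m[E→φ4] = [573300, 246400, 526500, 138240]
r3 m[E→φ6] = [1228500, 5420800, 4914000, 2488320]
r3 m[J→φ1] = [1, 1, 1, 1]
r4 m[φ0→N] = [6915054, 8439164, 8468484, 7427918]
r4 m[φ0→E] = [14, 20, 25, 20]
r4 m[φ1→E] = [15, 20, 15, 16]
r4 m[φ1→J] = [5120200, 6181920, 7993580, 11954920]
r4 m[φ2→Q] = [12486510, 4084840, 7953360, 6725910]
r4 m[φ2→E] = [26, 22, 18, 18]
r4 m[φ3→S] = [7473780, 10566540, 7784820, 5425480]
r4 m[φ3→E] = [355, 590, 544, 511]
r4 m[φ4→G] = [7561640, 7295160, 8971620, 7422200]
r4 m[φ4→E] = [15, 22, 28, 18]
r4 m[φ5→S] = [18, 25, 20, 23]
r4 m[φ5→R] = [689, 537, 314, 460]
r4 m[φ6→E] = [7, 1, 3, 1]
r4 m[N→φ0] = [1, 1, 1, 1]
r4 m[S→φ3] = [18, 25, 20, 23]
r4 m[S→φ5] = [7473780, 10566540, 7784820, 5425480]
r4 m[Q→φ2] = [1, 1, 1, 1]
r4 m[G→φ4] = [1, 1, 1, 1]
r4 m[R→φ5] = [1, 1, 1, 1]
r4 m[E→φ0] = [14537250, 5711200, 12337920, 2649024]
r4 m[E→φ1] = [13568100, 5711200, 20563200, 3311280]
r4 m[E→φ2] = [7827750, 5192000, 17136000, 2943360]
r4 m[E→φ3] = [573300, 193600, 567000, 103680]
r4 m[E→φ4] = [13568100, 5192000, 11016000, 2943360]
r4 m[E→φ6] = [29074500, 114224000, 102816000, 52980480]
r4 m[J→φ1] = [1, 1, 1, 1]
r5 m[φ0→N] = [150164646, 187149676, 181090596, 160769062]
r5 m[φ0→E] = [14, 20, 25, 20]
r5 m[φ1→E] = [15, 20, 15, 16]
r5 m[φ1→J] = [116705480, 136170240, 172410460, 253887800]
r5 m[φ2→Q] = [266580990, 89294360, 174091440, 149207190]
r5 m[φ2→E] = [26, 22, 18, 18]
r5 m[φ3→S] = [7473780, 10566540, 7784820, 5425480]
r5 m[φ3→E] = [355, 590, 544, 511]
r5 m[φ4→G] = [164847760, 154778340, 195950580, 163597300]
r5 m[φ4→E] = [15, 22, 28, 18]
r5 m[φ5→S] = [18, 25, 20, 23]
r5 m[φ5→R] = [222877560, 190326060, 116187200, 149783160]
r5 m[φ6→E] = [7, 1, 3, 1]
r5 m[N→φ0] = [1, 1, 1, 1]
r5 m[S→φ3] = [18, 25, 20, 23]
r5 m[S→φ5] = [7473780, 10566540, 7784820, 5425480]
r5 m[Q→φ2] = [1, 1, 1, 1]
r5 m[G→φ4] = [1, 1, 1, 1]
r5 m[R→φ5] = [1, 1, 1, 1]
r5 m[E→φ0] = [14537250, 5711200, 12337920, 2649024]
r5 m[E→φ1] = [13568100, 5711200, 20563200, 3311280]
r5 m[E→φ2] = [7827750, 5192000, 17136000, 2943360]
r5 m[E→φ3] = [573300, 193600, 567000, 103680]
r5 m[E→φ4] = [13568100, 5192000, 11016000, 2943360]
r5 m[E→φ6] = [29074500, 114224000, 102816000, 52980480]
r5 m[J→φ1] = [1, 1, 1, 1]
r6 m[φ0→N] = [150164646, 187149676, 181090596, 160769062]
r6 m[φ0→E] = [14, 20, 25, 20]
r6 m[φ1→E] = [15, 20, 15, 16]
r6 m[φ1→J] = [116705480, 136170240, 172410460, 253887800]
r6 m[φ2→Q] = [266580990, 89294360, 174091440, 149207190]
r6 m[φ2→E] = [26, 22, 18, 18]
r6 m[φ3→S] = [7473780, 10566540, 7784820, 5425480]
r6 m[φ3→E] = [355, 590, 544, 511]
r6 m[φ4→G] = [164847760, 154778340, 195950580, 163597300]
r6 m[φ4→E] = [15, 22, 28, 18]
r6 m[φ5→S] = [18, 25, 20, 23]
r6 m[φ5→R] = [222877560, 190326060, 116187200, 149783160]
r6 m[φ6→E] = [7, 1, 3, 1]
r6 m[N→φ0] = [1, 1, 1, 1]
r6 m[S→φ3] = [18, 25, 20, 23]
r6 m[S→φ5] = [7473780, 10566540, 7784820, 5425480]
r6 m[Q→φ2] = [1, 1, 1, 1]
r6 m[G→φ4] = [1, 1, 1, 1]
r6 m[R→φ5] = [1, 1, 1, 1]
r6 m[E→φ0] = [14537250, 5711200, 12337920, 2649024]
r6 m[E→φ1] = [13568100, 5711200, 20563200, 3311280]
r6 m[E→φ2] = [7827750, 5192000, 17136000, 2943360]
r6 m[E→φ3] = [573300, 193600, 567000, 103680]
r6 m[E→φ4] = [13568100, 5192000, 11016000, 2943360]
r6 m[E→φ6] = [29074500, 114224000, 102816000, 52980480]
r6 m[J→φ1] = [1, 1, 1, 1]
fixed point reached at round 6
b[S] = ⊗ incoming = [134528040, 264163500, 155696400, 124786040]

b[S] = [134528040, 264163500, 155696400, 124786040]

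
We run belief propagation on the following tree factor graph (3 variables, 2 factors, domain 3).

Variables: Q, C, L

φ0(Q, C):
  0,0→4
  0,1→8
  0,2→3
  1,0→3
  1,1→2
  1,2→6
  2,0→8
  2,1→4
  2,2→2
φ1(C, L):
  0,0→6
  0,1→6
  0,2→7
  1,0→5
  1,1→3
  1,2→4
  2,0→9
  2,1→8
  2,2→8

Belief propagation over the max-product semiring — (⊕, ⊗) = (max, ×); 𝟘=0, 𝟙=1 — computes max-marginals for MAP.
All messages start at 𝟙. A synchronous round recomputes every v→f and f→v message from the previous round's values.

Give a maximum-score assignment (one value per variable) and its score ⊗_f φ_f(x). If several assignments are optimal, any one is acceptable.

assignment: (Q=2, C=0, L=2); score = 56

init: all messages = 𝟙 over 3 values
r1 m[φ0→Q] = [8, 6, 8]
r1 m[φ0→C] = [8, 8, 6]
r1 m[φ1→C] = [7, 5, 9]
r1 m[φ1→L] = [9, 8, 8]
r1 m[Q→φ0] = [1, 1, 1]
r1 m[C→φ0] = [1, 1, 1]
r1 m[C→φ1] = [1, 1, 1]
r1 m[L→φ1] = [1, 1, 1]
r2 m[φ0→Q] = [8, 6, 8]
r2 m[φ0→C] = [8, 8, 6]
r2 m[φ1→C] = [7, 5, 9]
r2 m[φ1→L] = [9, 8, 8]
r2 m[Q→φ0] = [1, 1, 1]
r2 m[C→φ0] = [7, 5, 9]
r2 m[C→φ1] = [8, 8, 6]
r2 m[L→φ1] = [1, 1, 1]
r3 m[φ0→Q] = [40, 54, 56]
r3 m[φ0→C] = [8, 8, 6]
r3 m[φ1→C] = [7, 5, 9]
r3 m[φ1→L] = [54, 48, 56]
r3 m[Q→φ0] = [1, 1, 1]
r3 m[C→φ0] = [7, 5, 9]
r3 m[C→φ1] = [8, 8, 6]
r3 m[L→φ1] = [1, 1, 1]
r4 m[φ0→Q] = [40, 54, 56]
r4 m[φ0→C] = [8, 8, 6]
r4 m[φ1→C] = [7, 5, 9]
r4 m[φ1→L] = [54, 48, 56]
r4 m[Q→φ0] = [1, 1, 1]
r4 m[C→φ0] = [7, 5, 9]
r4 m[C→φ1] = [8, 8, 6]
r4 m[L→φ1] = [1, 1, 1]
fixed point reached at round 4
traceback from Q: (Q=2, C=0, L=2), score=56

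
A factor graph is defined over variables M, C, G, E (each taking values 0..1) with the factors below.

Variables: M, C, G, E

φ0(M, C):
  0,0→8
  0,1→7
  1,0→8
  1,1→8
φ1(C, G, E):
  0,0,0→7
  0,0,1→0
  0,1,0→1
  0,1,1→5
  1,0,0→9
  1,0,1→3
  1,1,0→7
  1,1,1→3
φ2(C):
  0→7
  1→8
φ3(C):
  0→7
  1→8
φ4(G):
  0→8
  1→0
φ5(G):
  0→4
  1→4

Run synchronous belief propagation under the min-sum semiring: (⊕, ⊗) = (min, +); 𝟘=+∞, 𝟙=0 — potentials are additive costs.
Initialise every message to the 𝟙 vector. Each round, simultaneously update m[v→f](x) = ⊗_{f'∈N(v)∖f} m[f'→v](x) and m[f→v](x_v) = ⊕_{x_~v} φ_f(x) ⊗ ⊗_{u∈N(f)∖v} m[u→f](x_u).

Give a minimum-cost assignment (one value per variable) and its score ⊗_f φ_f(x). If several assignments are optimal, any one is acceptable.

assignment: (M=0, C=0, G=1, E=0); score = 27

init: all messages = 𝟙 over 2 values
r1 m[φ0→M] = [7, 8]
r1 m[φ0→C] = [8, 7]
r1 m[φ1→C] = [0, 3]
r1 m[φ1→G] = [0, 1]
r1 m[φ1→E] = [1, 0]
r1 m[φ2→C] = [7, 8]
r1 m[φ3→C] = [7, 8]
r1 m[φ4→G] = [8, 0]
r1 m[φ5→G] = [4, 4]
r1 m[M→φ0] = [0, 0]
r1 m[C→φ0] = [0, 0]
r1 m[C→φ1] = [0, 0]
r1 m[C→φ2] = [0, 0]
r1 m[C→φ3] = [0, 0]
r1 m[G→φ1] = [0, 0]
r1 m[G→φ4] = [0, 0]
r1 m[G→φ5] = [0, 0]
r1 m[E→φ1] = [0, 0]
r2 m[φ0→M] = [7, 8]
r2 m[φ0→C] = [8, 7]
r2 m[φ1→C] = [0, 3]
r2 m[φ1→G] = [0, 1]
r2 m[φ1→E] = [1, 0]
r2 m[φ2→C] = [7, 8]
r2 m[φ3→C] = [7, 8]
r2 m[φ4→G] = [8, 0]
r2 m[φ5→G] = [4, 4]
r2 m[M→φ0] = [0, 0]
r2 m[C→φ0] = [14, 19]
r2 m[C→φ1] = [22, 23]
r2 m[C→φ2] = [15, 18]
r2 m[C→φ3] = [15, 18]
r2 m[G→φ1] = [12, 4]
r2 m[G→φ4] = [4, 5]
r2 m[G→φ5] = [8, 1]
r2 m[E→φ1] = [0, 0]
r3 m[φ0→M] = [22, 22]
r3 m[φ0→C] = [8, 7]
r3 m[φ1→C] = [5, 7]
r3 m[φ1→G] = [22, 23]
r3 m[φ1→E] = [27, 30]
r3 m[φ2→C] = [7, 8]
r3 m[φ3→C] = [7, 8]
r3 m[φ4→G] = [8, 0]
r3 m[φ5→G] = [4, 4]
r3 m[M→φ0] = [0, 0]
r3 m[C→φ0] = [14, 19]
r3 m[C→φ1] = [22, 23]
r3 m[C→φ2] = [15, 18]
r3 m[C→φ3] = [15, 18]
r3 m[G→φ1] = [12, 4]
r3 m[G→φ4] = [4, 5]
r3 m[G→φ5] = [8, 1]
r3 m[E→φ1] = [0, 0]
r4 m[φ0→M] = [22, 22]
r4 m[φ0→C] = [8, 7]
r4 m[φ1→C] = [5, 7]
r4 m[φ1→G] = [22, 23]
r4 m[φ1→E] = [27, 30]
r4 m[φ2→C] = [7, 8]
r4 m[φ3→C] = [7, 8]
r4 m[φ4→G] = [8, 0]
r4 m[φ5→G] = [4, 4]
r4 m[M→φ0] = [0, 0]
r4 m[C→φ0] = [19, 23]
r4 m[C→φ1] = [22, 23]
r4 m[C→φ2] = [20, 22]
r4 m[C→φ3] = [20, 22]
r4 m[G→φ1] = [12, 4]
r4 m[G→φ4] = [26, 27]
r4 m[G→φ5] = [30, 23]
r4 m[E→φ1] = [0, 0]
r5 m[φ0→M] = [27, 27]
r5 m[φ0→C] = [8, 7]
r5 m[φ1→C] = [5, 7]
r5 m[φ1→G] = [22, 23]
r5 m[φ1→E] = [27, 30]
r5 m[φ2→C] = [7, 8]
r5 m[φ3→C] = [7, 8]
r5 m[φ4→G] = [8, 0]
r5 m[φ5→G] = [4, 4]
r5 m[M→φ0] = [0, 0]
r5 m[C→φ0] = [19, 23]
r5 m[C→φ1] = [22, 23]
r5 m[C→φ2] = [20, 22]
r5 m[C→φ3] = [20, 22]
r5 m[G→φ1] = [12, 4]
r5 m[G→φ4] = [26, 27]
r5 m[G→φ5] = [30, 23]
r5 m[E→φ1] = [0, 0]
r6 m[φ0→M] = [27, 27]
r6 m[φ0→C] = [8, 7]
r6 m[φ1→C] = [5, 7]
r6 m[φ1→G] = [22, 23]
r6 m[φ1→E] = [27, 30]
r6 m[φ2→C] = [7, 8]
r6 m[φ3→C] = [7, 8]
r6 m[φ4→G] = [8, 0]
r6 m[φ5→G] = [4, 4]
r6 m[M→φ0] = [0, 0]
r6 m[C→φ0] = [19, 23]
r6 m[C→φ1] = [22, 23]
r6 m[C→φ2] = [20, 22]
r6 m[C→φ3] = [20, 22]
r6 m[G→φ1] = [12, 4]
r6 m[G→φ4] = [26, 27]
r6 m[G→φ5] = [30, 23]
r6 m[E→φ1] = [0, 0]
fixed point reached at round 6
traceback from M: (M=0, C=0, G=1, E=0), score=27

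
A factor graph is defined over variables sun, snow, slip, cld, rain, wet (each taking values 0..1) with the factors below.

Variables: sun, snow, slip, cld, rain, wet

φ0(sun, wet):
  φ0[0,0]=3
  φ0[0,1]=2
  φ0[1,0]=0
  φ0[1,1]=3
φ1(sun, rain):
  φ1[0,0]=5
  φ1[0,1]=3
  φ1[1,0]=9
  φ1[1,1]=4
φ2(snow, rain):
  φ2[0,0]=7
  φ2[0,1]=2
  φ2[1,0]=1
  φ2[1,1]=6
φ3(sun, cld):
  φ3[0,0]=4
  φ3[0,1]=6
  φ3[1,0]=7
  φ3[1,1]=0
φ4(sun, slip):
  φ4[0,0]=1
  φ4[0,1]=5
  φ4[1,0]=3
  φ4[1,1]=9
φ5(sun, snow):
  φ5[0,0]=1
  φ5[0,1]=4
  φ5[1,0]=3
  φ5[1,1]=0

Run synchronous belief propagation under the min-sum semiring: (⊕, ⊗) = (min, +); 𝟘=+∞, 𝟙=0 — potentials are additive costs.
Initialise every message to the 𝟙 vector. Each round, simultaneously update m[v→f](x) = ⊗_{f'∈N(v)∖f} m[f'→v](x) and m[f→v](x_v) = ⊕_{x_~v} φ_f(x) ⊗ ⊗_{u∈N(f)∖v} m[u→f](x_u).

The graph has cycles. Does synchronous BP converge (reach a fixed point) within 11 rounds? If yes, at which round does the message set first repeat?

NOT CONVERGED within 11 rounds

init: all messages = 𝟙 over 2 values
r1 m[φ0→sun] = [2, 0]
r1 m[φ0→wet] = [0, 2]
r1 m[φ1→sun] = [3, 4]
r1 m[φ1→rain] = [5, 3]
r1 m[φ2→snow] = [2, 1]
r1 m[φ2→rain] = [1, 2]
r1 m[φ3→sun] = [4, 0]
r1 m[φ3→cld] = [4, 0]
r1 m[φ4→sun] = [1, 3]
r1 m[φ4→slip] = [1, 5]
r1 m[φ5→sun] = [1, 0]
r1 m[φ5→snow] = [1, 0]
r1 m[sun→φ0] = [0, 0]
r1 m[sun→φ1] = [0, 0]
r1 m[sun→φ3] = [0, 0]
r1 m[sun→φ4] = [0, 0]
r1 m[sun→φ5] = [0, 0]
r1 m[snow→φ2] = [0, 0]
r1 m[snow→φ5] = [0, 0]
r1 m[slip→φ4] = [0, 0]
r1 m[cld→φ3] = [0, 0]
r1 m[rain→φ1] = [0, 0]
r1 m[rain→φ2] = [0, 0]
r1 m[wet→φ0] = [0, 0]
r2 m[φ0→sun] = [2, 0]
r2 m[φ0→wet] = [0, 2]
r2 m[φ1→sun] = [3, 4]
r2 m[φ1→rain] = [5, 3]
r2 m[φ2→snow] = [2, 1]
r2 m[φ2→rain] = [1, 2]
r2 m[φ3→sun] = [4, 0]
r2 m[φ3→cld] = [4, 0]
r2 m[φ4→sun] = [1, 3]
r2 m[φ4→slip] = [1, 5]
r2 m[φ5→sun] = [1, 0]
r2 m[φ5→snow] = [1, 0]
r2 m[sun→φ0] = [9, 7]
r2 m[sun→φ1] = [8, 3]
r2 m[sun→φ3] = [7, 7]
r2 m[sun→φ4] = [10, 4]
r2 m[sun→φ5] = [10, 7]
r2 m[snow→φ2] = [1, 0]
r2 m[snow→φ5] = [2, 1]
r2 m[slip→φ4] = [0, 0]
r2 m[cld→φ3] = [0, 0]
r2 m[rain→φ1] = [1, 2]
r2 m[rain→φ2] = [5, 3]
r2 m[wet→φ0] = [0, 0]
r3 m[φ0→sun] = [2, 0]
r3 m[φ0→wet] = [7, 10]
r3 m[φ1→sun] = [5, 6]
r3 m[φ1→rain] = [12, 7]
r3 m[φ2→snow] = [5, 6]
r3 m[φ2→rain] = [1, 3]
r3 m[φ3→sun] = [4, 0]
r3 m[φ3→cld] = [11, 7]
r3 m[φ4→sun] = [1, 3]
r3 m[φ4→slip] = [7, 13]
r3 m[φ5→sun] = [3, 1]
r3 m[φ5→snow] = [10, 7]
r3 m[sun→φ0] = [9, 7]
r3 m[sun→φ1] = [8, 3]
r3 m[sun→φ3] = [7, 7]
r3 m[sun→φ4] = [10, 4]
r3 m[sun→φ5] = [10, 7]
r3 m[snow→φ2] = [1, 0]
r3 m[snow→φ5] = [2, 1]
r3 m[slip→φ4] = [0, 0]
r3 m[cld→φ3] = [0, 0]
r3 m[rain→φ1] = [1, 2]
r3 m[rain→φ2] = [5, 3]
r3 m[wet→φ0] = [0, 0]
r4 m[φ0→sun] = [2, 0]
r4 m[φ0→wet] = [7, 10]
r4 m[φ1→sun] = [5, 6]
r4 m[φ1→rain] = [12, 7]
r4 m[φ2→snow] = [5, 6]
r4 m[φ2→rain] = [1, 3]
r4 m[φ3→sun] = [4, 0]
r4 m[φ3→cld] = [11, 7]
r4 m[φ4→sun] = [1, 3]
r4 m[φ4→slip] = [7, 13]
r4 m[φ5→sun] = [3, 1]
r4 m[φ5→snow] = [10, 7]
r4 m[sun→φ0] = [13, 10]
r4 m[sun→φ1] = [10, 4]
r4 m[sun→φ3] = [11, 10]
r4 m[sun→φ4] = [14, 7]
r4 m[sun→φ5] = [12, 9]
r4 m[snow→φ2] = [10, 7]
r4 m[snow→φ5] = [5, 6]
r4 m[slip→φ4] = [0, 0]
r4 m[cld→φ3] = [0, 0]
r4 m[rain→φ1] = [1, 3]
r4 m[rain→φ2] = [12, 7]
r4 m[wet→φ0] = [0, 0]
r5 m[φ0→sun] = [2, 0]
r5 m[φ0→wet] = [10, 13]
r5 m[φ1→sun] = [6, 7]
r5 m[φ1→rain] = [13, 8]
r5 m[φ2→snow] = [9, 13]
r5 m[φ2→rain] = [8, 12]
r5 m[φ3→sun] = [4, 0]
r5 m[φ3→cld] = [15, 10]
r5 m[φ4→sun] = [1, 3]
r5 m[φ4→slip] = [10, 16]
r5 m[φ5→sun] = [6, 6]
r5 m[φ5→snow] = [12, 9]
r5 m[sun→φ0] = [13, 10]
r5 m[sun→φ1] = [10, 4]
r5 m[sun→φ3] = [11, 10]
r5 m[sun→φ4] = [14, 7]
r5 m[sun→φ5] = [12, 9]
r5 m[snow→φ2] = [10, 7]
r5 m[snow→φ5] = [5, 6]
r5 m[slip→φ4] = [0, 0]
r5 m[cld→φ3] = [0, 0]
r5 m[rain→φ1] = [1, 3]
r5 m[rain→φ2] = [12, 7]
r5 m[wet→φ0] = [0, 0]
r6 m[φ0→sun] = [2, 0]
r6 m[φ0→wet] = [10, 13]
r6 m[φ1→sun] = [6, 7]
r6 m[φ1→rain] = [13, 8]
r6 m[φ2→snow] = [9, 13]
r6 m[φ2→rain] = [8, 12]
r6 m[φ3→sun] = [4, 0]
r6 m[φ3→cld] = [15, 10]
r6 m[φ4→sun] = [1, 3]
r6 m[φ4→slip] = [10, 16]
r6 m[φ5→sun] = [6, 6]
r6 m[φ5→snow] = [12, 9]
r6 m[sun→φ0] = [17, 16]
r6 m[sun→φ1] = [13, 9]
r6 m[sun→φ3] = [15, 16]
r6 m[sun→φ4] = [18, 13]
r6 m[sun→φ5] = [13, 10]
r6 m[snow→φ2] = [12, 9]
r6 m[snow→φ5] = [9, 13]
r6 m[slip→φ4] = [0, 0]
r6 m[cld→φ3] = [0, 0]
r6 m[rain→φ1] = [8, 12]
r6 m[rain→φ2] = [13, 8]
r6 m[wet→φ0] = [0, 0]
r7 m[φ0→sun] = [2, 0]
r7 m[φ0→wet] = [16, 19]
r7 m[φ1→sun] = [13, 16]
r7 m[φ1→rain] = [18, 13]
r7 m[φ2→snow] = [10, 14]
r7 m[φ2→rain] = [10, 14]
r7 m[φ3→sun] = [4, 0]
r7 m[φ3→cld] = [19, 16]
r7 m[φ4→sun] = [1, 3]
r7 m[φ4→slip] = [16, 22]
r7 m[φ5→sun] = [10, 12]
r7 m[φ5→snow] = [13, 10]
r7 m[sun→φ0] = [17, 16]
r7 m[sun→φ1] = [13, 9]
r7 m[sun→φ3] = [15, 16]
r7 m[sun→φ4] = [18, 13]
r7 m[sun→φ5] = [13, 10]
r7 m[snow→φ2] = [12, 9]
r7 m[snow→φ5] = [9, 13]
r7 m[slip→φ4] = [0, 0]
r7 m[cld→φ3] = [0, 0]
r7 m[rain→φ1] = [8, 12]
r7 m[rain→φ2] = [13, 8]
r7 m[wet→φ0] = [0, 0]
r8 m[φ0→sun] = [2, 0]
r8 m[φ0→wet] = [16, 19]
r8 m[φ1→sun] = [13, 16]
r8 m[φ1→rain] = [18, 13]
r8 m[φ2→snow] = [10, 14]
r8 m[φ2→rain] = [10, 14]
r8 m[φ3→sun] = [4, 0]
r8 m[φ3→cld] = [19, 16]
r8 m[φ4→sun] = [1, 3]
r8 m[φ4→slip] = [16, 22]
r8 m[φ5→sun] = [10, 12]
r8 m[φ5→snow] = [13, 10]
r8 m[sun→φ0] = [28, 31]
r8 m[sun→φ1] = [17, 15]
r8 m[sun→φ3] = [26, 31]
r8 m[sun→φ4] = [29, 28]
r8 m[sun→φ5] = [20, 19]
r8 m[snow→φ2] = [13, 10]
r8 m[snow→φ5] = [10, 14]
r8 m[slip→φ4] = [0, 0]
r8 m[cld→φ3] = [0, 0]
r8 m[rain→φ1] = [10, 14]
r8 m[rain→φ2] = [18, 13]
r8 m[wet→φ0] = [0, 0]
r9 m[φ0→sun] = [2, 0]
r9 m[φ0→wet] = [31, 30]
r9 m[φ1→sun] = [15, 18]
r9 m[φ1→rain] = [22, 19]
r9 m[φ2→snow] = [15, 19]
r9 m[φ2→rain] = [11, 15]
r9 m[φ3→sun] = [4, 0]
r9 m[φ3→cld] = [30, 31]
r9 m[φ4→sun] = [1, 3]
r9 m[φ4→slip] = [30, 34]
r9 m[φ5→sun] = [11, 13]
r9 m[φ5→snow] = [21, 19]
r9 m[sun→φ0] = [28, 31]
r9 m[sun→φ1] = [17, 15]
r9 m[sun→φ3] = [26, 31]
r9 m[sun→φ4] = [29, 28]
r9 m[sun→φ5] = [20, 19]
r9 m[snow→φ2] = [13, 10]
r9 m[snow→φ5] = [10, 14]
r9 m[slip→φ4] = [0, 0]
r9 m[cld→φ3] = [0, 0]
r9 m[rain→φ1] = [10, 14]
r9 m[rain→φ2] = [18, 13]
r9 m[wet→φ0] = [0, 0]
r10 m[φ0→sun] = [2, 0]
r10 m[φ0→wet] = [31, 30]
r10 m[φ1→sun] = [15, 18]
r10 m[φ1→rain] = [22, 19]
r10 m[φ2→snow] = [15, 19]
r10 m[φ2→rain] = [11, 15]
r10 m[φ3→sun] = [4, 0]
r10 m[φ3→cld] = [30, 31]
r10 m[φ4→sun] = [1, 3]
r10 m[φ4→slip] = [30, 34]
r10 m[φ5→sun] = [11, 13]
r10 m[φ5→snow] = [21, 19]
r10 m[sun→φ0] = [31, 34]
r10 m[sun→φ1] = [18, 16]
r10 m[sun→φ3] = [29, 34]
r10 m[sun→φ4] = [32, 31]
r10 m[sun→φ5] = [22, 21]
r10 m[snow→φ2] = [21, 19]
r10 m[snow→φ5] = [15, 19]
r10 m[slip→φ4] = [0, 0]
r10 m[cld→φ3] = [0, 0]
r10 m[rain→φ1] = [11, 15]
r10 m[rain→φ2] = [22, 19]
r10 m[wet→φ0] = [0, 0]
r11 m[φ0→sun] = [2, 0]
r11 m[φ0→wet] = [34, 33]
r11 m[φ1→sun] = [16, 19]
r11 m[φ1→rain] = [23, 20]
r11 m[φ2→snow] = [21, 23]
r11 m[φ2→rain] = [20, 23]
r11 m[φ3→sun] = [4, 0]
r11 m[φ3→cld] = [33, 34]
r11 m[φ4→sun] = [1, 3]
r11 m[φ4→slip] = [33, 37]
r11 m[φ5→sun] = [16, 18]
r11 m[φ5→snow] = [23, 21]
r11 m[sun→φ0] = [31, 34]
r11 m[sun→φ1] = [18, 16]
r11 m[sun→φ3] = [29, 34]
r11 m[sun→φ4] = [32, 31]
r11 m[sun→φ5] = [22, 21]
r11 m[snow→φ2] = [21, 19]
r11 m[snow→φ5] = [15, 19]
r11 m[slip→φ4] = [0, 0]
r11 m[cld→φ3] = [0, 0]
r11 m[rain→φ1] = [11, 15]
r11 m[rain→φ2] = [22, 19]
r11 m[wet→φ0] = [0, 0]
no fixed point within 11 rounds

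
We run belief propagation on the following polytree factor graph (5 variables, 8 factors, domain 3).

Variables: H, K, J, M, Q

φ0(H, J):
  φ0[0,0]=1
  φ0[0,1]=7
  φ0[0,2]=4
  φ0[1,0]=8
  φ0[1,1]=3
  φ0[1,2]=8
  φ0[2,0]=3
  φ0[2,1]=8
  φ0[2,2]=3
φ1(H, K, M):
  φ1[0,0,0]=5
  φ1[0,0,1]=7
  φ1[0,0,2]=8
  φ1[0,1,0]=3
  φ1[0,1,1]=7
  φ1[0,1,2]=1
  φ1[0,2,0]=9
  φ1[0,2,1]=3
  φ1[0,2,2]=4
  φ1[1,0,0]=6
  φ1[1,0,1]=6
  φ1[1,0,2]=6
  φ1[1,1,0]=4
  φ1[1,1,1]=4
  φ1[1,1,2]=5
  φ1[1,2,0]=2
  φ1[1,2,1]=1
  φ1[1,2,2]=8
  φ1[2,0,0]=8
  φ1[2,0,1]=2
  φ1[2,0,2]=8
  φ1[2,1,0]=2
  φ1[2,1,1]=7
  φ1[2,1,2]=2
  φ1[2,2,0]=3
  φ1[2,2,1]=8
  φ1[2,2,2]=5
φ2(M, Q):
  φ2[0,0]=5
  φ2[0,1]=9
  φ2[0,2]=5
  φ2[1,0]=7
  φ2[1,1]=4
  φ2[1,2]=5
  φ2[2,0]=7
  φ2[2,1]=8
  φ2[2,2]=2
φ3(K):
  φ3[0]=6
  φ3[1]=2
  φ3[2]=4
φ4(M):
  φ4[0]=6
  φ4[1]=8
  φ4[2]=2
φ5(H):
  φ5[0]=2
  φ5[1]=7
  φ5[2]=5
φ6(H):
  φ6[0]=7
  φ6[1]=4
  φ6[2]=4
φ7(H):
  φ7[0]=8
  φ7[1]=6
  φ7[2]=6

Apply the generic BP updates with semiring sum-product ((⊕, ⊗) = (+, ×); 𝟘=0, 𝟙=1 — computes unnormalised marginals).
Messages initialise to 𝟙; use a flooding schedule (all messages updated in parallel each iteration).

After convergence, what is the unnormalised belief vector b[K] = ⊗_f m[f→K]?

b[K] = [60246144, 14689248, 26651520]

init: all messages = 𝟙 over 3 values
r1 m[φ0→H] = [12, 19, 14]
r1 m[φ0→J] = [12, 18, 15]
r1 m[φ1→H] = [47, 42, 45]
r1 m[φ1→K] = [56, 35, 43]
r1 m[φ1→M] = [42, 45, 47]
r1 m[φ2→M] = [19, 16, 17]
r1 m[φ2→Q] = [19, 21, 12]
r1 m[φ3→K] = [6, 2, 4]
r1 m[φ4→M] = [6, 8, 2]
r1 m[φ5→H] = [2, 7, 5]
r1 m[φ6→H] = [7, 4, 4]
r1 m[φ7→H] = [8, 6, 6]
r1 m[H→φ0] = [1, 1, 1]
r1 m[H→φ1] = [1, 1, 1]
r1 m[H→φ5] = [1, 1, 1]
r1 m[H→φ6] = [1, 1, 1]
r1 m[H→φ7] = [1, 1, 1]
r1 m[K→φ1] = [1, 1, 1]
r1 m[K→φ3] = [1, 1, 1]
r1 m[J→φ0] = [1, 1, 1]
r1 m[M→φ1] = [1, 1, 1]
r1 m[M→φ2] = [1, 1, 1]
r1 m[M→φ4] = [1, 1, 1]
r1 m[Q→φ2] = [1, 1, 1]
r2 m[φ0→H] = [12, 19, 14]
r2 m[φ0→J] = [12, 18, 15]
r2 m[φ1→H] = [47, 42, 45]
r2 m[φ1→K] = [56, 35, 43]
r2 m[φ1→M] = [42, 45, 47]
r2 m[φ2→M] = [19, 16, 17]
r2 m[φ2→Q] = [19, 21, 12]
r2 m[φ3→K] = [6, 2, 4]
r2 m[φ4→M] = [6, 8, 2]
r2 m[φ5→H] = [2, 7, 5]
r2 m[φ6→H] = [7, 4, 4]
r2 m[φ7→H] = [8, 6, 6]
r2 m[H→φ0] = [5264, 7056, 5400]
r2 m[H→φ1] = [1344, 3192, 1680]
r2 m[H→φ5] = [31584, 19152, 15120]
r2 m[H→φ6] = [9024, 33516, 18900]
r2 m[H→φ7] = [7896, 22344, 12600]
r2 m[K→φ1] = [6, 2, 4]
r2 m[K→φ3] = [56, 35, 43]
r2 m[J→φ0] = [1, 1, 1]
r2 m[M→φ1] = [114, 128, 34]
r2 m[M→φ2] = [252, 360, 94]
r2 m[M→φ4] = [798, 720, 799]
r2 m[Q→φ2] = [1, 1, 1]
r3 m[φ0→H] = [12, 19, 14]
r3 m[φ0→J] = [77912, 101216, 93704]
r3 m[φ1→H] = [19156, 14724, 17168]
r3 m[φ1→K] = [10041024, 7344624, 6662880]
r3 m[φ1→M] = [370272, 342048, 458640]
r3 m[φ2→M] = [19, 16, 17]
r3 m[φ2→Q] = [4438, 4460, 3248]
r3 m[φ3→K] = [6, 2, 4]
r3 m[φ4→M] = [6, 8, 2]
r3 m[φ5→H] = [2, 7, 5]
r3 m[φ6→H] = [7, 4, 4]
r3 m[φ7→H] = [8, 6, 6]
r3 m[H→φ0] = [5264, 7056, 5400]
r3 m[H→φ1] = [1344, 3192, 1680]
r3 m[H→φ5] = [31584, 19152, 15120]
r3 m[H→φ6] = [9024, 33516, 18900]
r3 m[H→φ7] = [7896, 22344, 12600]
r3 m[K→φ1] = [6, 2, 4]
r3 m[K→φ3] = [56, 35, 43]
r3 m[J→φ0] = [1, 1, 1]
r3 m[M→φ1] = [114, 128, 34]
r3 m[M→φ2] = [252, 360, 94]
r3 m[M→φ4] = [798, 720, 799]
r3 m[Q→φ2] = [1, 1, 1]
r4 m[φ0→H] = [12, 19, 14]
r4 m[φ0→J] = [77912, 101216, 93704]
r4 m[φ1→H] = [19156, 14724, 17168]
r4 m[φ1→K] = [10041024, 7344624, 6662880]
r4 m[φ1→M] = [370272, 342048, 458640]
r4 m[φ2→M] = [19, 16, 17]
r4 m[φ2→Q] = [4438, 4460, 3248]
r4 m[φ3→K] = [6, 2, 4]
r4 m[φ4→M] = [6, 8, 2]
r4 m[φ5→H] = [2, 7, 5]
r4 m[φ6→H] = [7, 4, 4]
r4 m[φ7→H] = [8, 6, 6]
r4 m[H→φ0] = [2145472, 2473632, 2060160]
r4 m[H→φ1] = [1344, 3192, 1680]
r4 m[H→φ5] = [12872832, 6714144, 5768448]
r4 m[H→φ6] = [3677952, 11749752, 7210560]
r4 m[H→φ7] = [3218208, 7833168, 4807040]
r4 m[K→φ1] = [6, 2, 4]
r4 m[K→φ3] = [10041024, 7344624, 6662880]
r4 m[J→φ0] = [1, 1, 1]
r4 m[M→φ1] = [114, 128, 34]
r4 m[M→φ2] = [2221632, 2736384, 917280]
r4 m[M→φ4] = [7035168, 5472768, 7796880]
r4 m[Q→φ2] = [1, 1, 1]
r5 m[φ0→H] = [12, 19, 14]
r5 m[φ0→J] = [28115008, 38920480, 34551424]
r5 m[φ1→H] = [19156, 14724, 17168]
r5 m[φ1→K] = [10041024, 7344624, 6662880]
r5 m[φ1→M] = [370272, 342048, 458640]
r5 m[φ2→M] = [19, 16, 17]
r5 m[φ2→Q] = [36683808, 38278464, 26624640]
r5 m[φ3→K] = [6, 2, 4]
r5 m[φ4→M] = [6, 8, 2]
r5 m[φ5→H] = [2, 7, 5]
r5 m[φ6→H] = [7, 4, 4]
r5 m[φ7→H] = [8, 6, 6]
r5 m[H→φ0] = [2145472, 2473632, 2060160]
r5 m[H→φ1] = [1344, 3192, 1680]
r5 m[H→φ5] = [12872832, 6714144, 5768448]
r5 m[H→φ6] = [3677952, 11749752, 7210560]
r5 m[H→φ7] = [3218208, 7833168, 4807040]
r5 m[K→φ1] = [6, 2, 4]
r5 m[K→φ3] = [10041024, 7344624, 6662880]
r5 m[J→φ0] = [1, 1, 1]
r5 m[M→φ1] = [114, 128, 34]
r5 m[M→φ2] = [2221632, 2736384, 917280]
r5 m[M→φ4] = [7035168, 5472768, 7796880]
r5 m[Q→φ2] = [1, 1, 1]
r6 m[φ0→H] = [12, 19, 14]
r6 m[φ0→J] = [28115008, 38920480, 34551424]
r6 m[φ1→H] = [19156, 14724, 17168]
r6 m[φ1→K] = [10041024, 7344624, 6662880]
r6 m[φ1→M] = [370272, 342048, 458640]
r6 m[φ2→M] = [19, 16, 17]
r6 m[φ2→Q] = [36683808, 38278464, 26624640]
r6 m[φ3→K] = [6, 2, 4]
r6 m[φ4→M] = [6, 8, 2]
r6 m[φ5→H] = [2, 7, 5]
r6 m[φ6→H] = [7, 4, 4]
r6 m[φ7→H] = [8, 6, 6]
r6 m[H→φ0] = [2145472, 2473632, 2060160]
r6 m[H→φ1] = [1344, 3192, 1680]
r6 m[H→φ5] = [12872832, 6714144, 5768448]
r6 m[H→φ6] = [3677952, 11749752, 7210560]
r6 m[H→φ7] = [3218208, 7833168, 4807040]
r6 m[K→φ1] = [6, 2, 4]
r6 m[K→φ3] = [10041024, 7344624, 6662880]
r6 m[J→φ0] = [1, 1, 1]
r6 m[M→φ1] = [114, 128, 34]
r6 m[M→φ2] = [2221632, 2736384, 917280]
r6 m[M→φ4] = [7035168, 5472768, 7796880]
r6 m[Q→φ2] = [1, 1, 1]
fixed point reached at round 6
b[K] = ⊗ incoming = [60246144, 14689248, 26651520]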